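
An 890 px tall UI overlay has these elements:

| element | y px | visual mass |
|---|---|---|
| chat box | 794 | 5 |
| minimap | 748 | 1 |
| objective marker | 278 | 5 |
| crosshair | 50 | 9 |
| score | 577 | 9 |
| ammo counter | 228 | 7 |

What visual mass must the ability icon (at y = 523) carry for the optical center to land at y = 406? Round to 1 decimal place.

Existing Σw = 36 (5 + 1 + 5 + 9 + 9 + 7); existing moment 5·794 + 1·748 + 5·278 + 9·50 + 9·577 + 7·228 = 13347.
For the centroid to hit 406: (13347 + w·523) / (36 + w) = 406.
So w = (406·36 − 13347)/(523 − 406) = 1269/117 ≈ 10.85.

w ≈ 10.8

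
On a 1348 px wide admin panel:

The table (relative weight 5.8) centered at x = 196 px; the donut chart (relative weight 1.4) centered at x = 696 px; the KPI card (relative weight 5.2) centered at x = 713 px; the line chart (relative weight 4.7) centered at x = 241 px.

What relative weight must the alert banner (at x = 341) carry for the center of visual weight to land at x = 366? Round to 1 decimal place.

Fixed elements: Σw = 5.8 + 1.4 + 5.2 + 4.7 = 17.1, Σw·x = 5.8·196 + 1.4·696 + 5.2·713 + 4.7·241 = 6951.5.
Set Σw·x/Σw = 366: (6951.5 + 341w) = 366·(17.1 + w).
Solving: w = (366·17.1 − 6951.5) / (341 − 366) = -692.9 / -25 ≈ 27.72.

w ≈ 27.7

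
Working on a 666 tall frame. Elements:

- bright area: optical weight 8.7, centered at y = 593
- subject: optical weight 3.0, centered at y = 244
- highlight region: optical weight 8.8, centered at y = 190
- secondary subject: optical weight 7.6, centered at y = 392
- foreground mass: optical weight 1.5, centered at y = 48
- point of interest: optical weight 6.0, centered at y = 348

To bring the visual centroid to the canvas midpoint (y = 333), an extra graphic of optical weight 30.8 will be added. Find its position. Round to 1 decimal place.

y ≈ 305.5

New total weight: (8.7 + 3.0 + 8.8 + 7.6 + 1.5 + 6.0) + 30.8 = 66.4.
y: need Σw·y = 66.4·333 = 22111.2. Existing = 8.7·593 + 3.0·244 + 8.8·190 + 7.6·392 + 1.5·48 + 6.0·348 = 12702.3. Remainder 9408.9 / 30.8 ≈ 305.48.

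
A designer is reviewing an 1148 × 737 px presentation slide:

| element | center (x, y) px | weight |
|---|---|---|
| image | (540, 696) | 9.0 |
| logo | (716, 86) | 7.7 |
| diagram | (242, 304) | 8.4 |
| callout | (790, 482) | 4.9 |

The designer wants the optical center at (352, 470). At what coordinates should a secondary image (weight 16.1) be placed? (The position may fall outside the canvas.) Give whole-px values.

After adding the secondary image, total weight = 9.0 + 7.7 + 8.4 + 4.9 + 16.1 = 46.1.
x: need Σw·x = 46.1·352 = 16227.2. Existing = 9.0·540 + 7.7·716 + 8.4·242 + 4.9·790 = 16277.0. Remainder -49.8 / 16.1 ≈ -3.09.
y: need Σw·y = 46.1·470 = 21667.0. Existing = 9.0·696 + 7.7·86 + 8.4·304 + 4.9·482 = 11841.6. Remainder 9825.4 / 16.1 ≈ 610.27.

(-3, 610)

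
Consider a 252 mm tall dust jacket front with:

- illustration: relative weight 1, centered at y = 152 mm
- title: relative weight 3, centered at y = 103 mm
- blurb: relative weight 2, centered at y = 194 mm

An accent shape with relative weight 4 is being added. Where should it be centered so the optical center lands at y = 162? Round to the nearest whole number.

y ≈ 193

With the accent shape, Σw becomes 1 + 3 + 2 + 4 = 10.
y: need Σw·y = 10·162 = 1620. Existing = 1·152 + 3·103 + 2·194 = 849. Remainder 771 / 4 ≈ 192.75.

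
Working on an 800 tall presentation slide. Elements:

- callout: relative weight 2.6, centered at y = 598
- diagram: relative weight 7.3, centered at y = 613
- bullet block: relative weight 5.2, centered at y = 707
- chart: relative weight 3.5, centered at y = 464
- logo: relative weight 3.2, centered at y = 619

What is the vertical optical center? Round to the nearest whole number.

y ≈ 611

Weights sum to 2.6 + 7.3 + 5.2 + 3.5 + 3.2 = 21.8.
Σw·y = 2.6·598 + 7.3·613 + 5.2·707 + 3.5·464 + 3.2·619 = 13310.9, so ȳ = 13310.9/21.8 ≈ 610.59.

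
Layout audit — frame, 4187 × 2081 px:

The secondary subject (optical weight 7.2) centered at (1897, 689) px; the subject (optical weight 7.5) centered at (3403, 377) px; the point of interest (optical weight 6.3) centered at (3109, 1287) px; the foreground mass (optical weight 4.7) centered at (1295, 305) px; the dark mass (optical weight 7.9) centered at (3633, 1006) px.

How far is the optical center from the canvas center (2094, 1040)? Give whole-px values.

Weights sum to 7.2 + 7.5 + 6.3 + 4.7 + 7.9 = 33.6.
Σw·x = 7.2·1897 + 7.5·3403 + 6.3·3109 + 4.7·1295 + 7.9·3633 = 93554.8, so x̄ = 93554.8/33.6 ≈ 2784.37.
Σw·y = 7.2·689 + 7.5·377 + 6.3·1287 + 4.7·305 + 7.9·1006 = 25277.3, so ȳ = 25277.3/33.6 ≈ 752.30.
Offset from (2094, 1040): Δx ≈ 690.37, Δy ≈ -287.70; distance = √(Δx² + Δy²) ≈ 747.92.

≈ 748 px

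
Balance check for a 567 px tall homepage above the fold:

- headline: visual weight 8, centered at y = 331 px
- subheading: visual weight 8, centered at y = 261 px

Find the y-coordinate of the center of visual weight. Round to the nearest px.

Total weight = 8 + 8 = 16.
y-moment: 8·331 + 8·261 = 4736; centroid 4736/16 ≈ 296.00.

y ≈ 296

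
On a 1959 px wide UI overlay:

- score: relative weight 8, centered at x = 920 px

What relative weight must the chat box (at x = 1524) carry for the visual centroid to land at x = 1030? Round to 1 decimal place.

w ≈ 1.8

The single fixed element contributes weight 8, moment 8·920 = 7360.
Balance at x = 1030 requires (7360 + w·1524) / (8 + w) = 1030.
Solving: w = (1030·8 − 7360) / (1524 − 1030) = 880 / 494 ≈ 1.78.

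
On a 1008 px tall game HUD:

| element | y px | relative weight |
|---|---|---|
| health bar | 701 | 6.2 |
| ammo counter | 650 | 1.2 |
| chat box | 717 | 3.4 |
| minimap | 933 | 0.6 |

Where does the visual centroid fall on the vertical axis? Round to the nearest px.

Weights sum to 6.2 + 1.2 + 3.4 + 0.6 = 11.4.
y-moment: 6.2·701 + 1.2·650 + 3.4·717 + 0.6·933 = 8123.8; centroid 8123.8/11.4 ≈ 712.61.

y ≈ 713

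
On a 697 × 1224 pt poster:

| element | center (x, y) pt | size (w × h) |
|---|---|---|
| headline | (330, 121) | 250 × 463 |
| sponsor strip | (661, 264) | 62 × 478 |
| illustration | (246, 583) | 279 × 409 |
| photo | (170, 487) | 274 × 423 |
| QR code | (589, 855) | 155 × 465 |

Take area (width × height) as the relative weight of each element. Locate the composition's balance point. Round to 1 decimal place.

Areas → weights: headline 250·463 = 115750, sponsor strip 62·478 = 29636, illustration 279·409 = 114111, photo 274·423 = 115902, QR code 155·465 = 72075; Σw = 447474.
x: (115750·330 + 29636·661 + 114111·246 + 115902·170 + 72075·589) / 447474 = 148013717 / 447474 ≈ 330.78
y: (115750·121 + 29636·264 + 114111·583 + 115902·487 + 72075·855) / 447474 = 206424766 / 447474 ≈ 461.31

(330.8, 461.3)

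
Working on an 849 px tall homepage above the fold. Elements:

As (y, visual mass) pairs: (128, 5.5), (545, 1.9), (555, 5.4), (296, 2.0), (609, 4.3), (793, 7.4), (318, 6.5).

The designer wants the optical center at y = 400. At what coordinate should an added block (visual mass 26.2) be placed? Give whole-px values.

y ≈ 298

New total weight: (5.5 + 1.9 + 5.4 + 2.0 + 4.3 + 7.4 + 6.5) + 26.2 = 59.2.
y: need Σw·y = 59.2·400 = 23680.0. Existing = 5.5·128 + 1.9·545 + 5.4·555 + 2.0·296 + 4.3·609 + 7.4·793 + 6.5·318 = 15882.4. Remainder 7797.6 / 26.2 ≈ 297.62.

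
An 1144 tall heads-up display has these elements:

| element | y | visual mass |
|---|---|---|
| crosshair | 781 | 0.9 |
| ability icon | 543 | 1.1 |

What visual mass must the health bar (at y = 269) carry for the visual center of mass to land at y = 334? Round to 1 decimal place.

w ≈ 9.7

Known weights sum to 0.9 + 1.1 = 2.0; their moment is 0.9·781 + 1.1·543 = 1300.2.
Balance at y = 334 requires (1300.2 + w·269) / (2.0 + w) = 334.
Solving: w = (334·2.0 − 1300.2) / (269 − 334) = -632.2 / -65 ≈ 9.73.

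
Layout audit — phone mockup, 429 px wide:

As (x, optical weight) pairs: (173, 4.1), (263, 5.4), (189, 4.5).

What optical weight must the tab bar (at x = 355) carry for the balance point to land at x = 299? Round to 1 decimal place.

Fixed elements: Σw = 4.1 + 5.4 + 4.5 = 14.0, Σw·x = 4.1·173 + 5.4·263 + 4.5·189 = 2980.0.
Set Σw·x/Σw = 299: (2980.0 + 355w) = 299·(14.0 + w).
Solving: w = (299·14.0 − 2980.0) / (355 − 299) = 1206.0 / 56 ≈ 21.54.

w ≈ 21.5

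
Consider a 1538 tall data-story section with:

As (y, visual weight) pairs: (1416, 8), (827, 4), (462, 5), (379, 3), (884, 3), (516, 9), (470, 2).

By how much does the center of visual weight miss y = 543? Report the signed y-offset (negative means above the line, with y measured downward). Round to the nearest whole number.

Weights sum to 8 + 4 + 5 + 3 + 3 + 9 + 2 = 34.
Σw·y = 8·1416 + 4·827 + 5·462 + 3·379 + 3·884 + 9·516 + 2·470 = 26319, so ȳ = 26319/34 ≈ 774.09.
Against y = 543, that's 774.09 − 543 = 231.09.

≈ 231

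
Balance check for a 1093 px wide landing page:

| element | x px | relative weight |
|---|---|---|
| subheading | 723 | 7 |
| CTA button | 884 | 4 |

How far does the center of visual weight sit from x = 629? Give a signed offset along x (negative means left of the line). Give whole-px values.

Total weight = 7 + 4 = 11.
x-moment: 7·723 + 4·884 = 8597; centroid 8597/11 ≈ 781.55.
Against x = 629, that's 781.55 − 629 = 152.55.

≈ 153 px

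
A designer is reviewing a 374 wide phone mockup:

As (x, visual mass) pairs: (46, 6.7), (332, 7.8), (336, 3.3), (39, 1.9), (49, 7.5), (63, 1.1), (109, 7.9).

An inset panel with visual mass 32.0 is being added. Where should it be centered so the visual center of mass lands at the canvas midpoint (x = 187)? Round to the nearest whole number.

After adding the inset panel, total weight = 6.7 + 7.8 + 3.3 + 1.9 + 7.5 + 1.1 + 7.9 + 32.0 = 68.2.
x: target moment 68.2×187 = 12753.4; current 6.7·46 + 7.8·332 + 3.3·336 + 1.9·39 + 7.5·49 + 1.1·63 + 7.9·109 = 5378.6; the inset panel supplies 7374.8, so x = 7374.8/32.0 ≈ 230.46.

x ≈ 230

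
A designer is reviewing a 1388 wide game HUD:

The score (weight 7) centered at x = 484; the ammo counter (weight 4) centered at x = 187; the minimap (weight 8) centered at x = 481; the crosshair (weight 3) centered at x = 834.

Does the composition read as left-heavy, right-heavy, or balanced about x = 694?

Weights sum to 7 + 4 + 8 + 3 = 22.
x: (7·484 + 4·187 + 8·481 + 3·834) / 22 = 10486 / 22 ≈ 476.64
476.6 vs midline 694 → left-heavy.

left-heavy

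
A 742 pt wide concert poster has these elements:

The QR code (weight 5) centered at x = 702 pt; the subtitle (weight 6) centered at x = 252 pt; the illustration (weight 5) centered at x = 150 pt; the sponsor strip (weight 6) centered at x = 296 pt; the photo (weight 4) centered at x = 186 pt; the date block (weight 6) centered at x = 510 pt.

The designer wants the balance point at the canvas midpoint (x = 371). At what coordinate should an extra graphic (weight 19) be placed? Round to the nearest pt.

x ≈ 398

With the extra graphic, Σw becomes 5 + 6 + 5 + 6 + 4 + 6 + 19 = 51.
x: target moment 51×371 = 18921; current 5·702 + 6·252 + 5·150 + 6·296 + 4·186 + 6·510 = 11352; the extra graphic supplies 7569, so x = 7569/19 ≈ 398.37.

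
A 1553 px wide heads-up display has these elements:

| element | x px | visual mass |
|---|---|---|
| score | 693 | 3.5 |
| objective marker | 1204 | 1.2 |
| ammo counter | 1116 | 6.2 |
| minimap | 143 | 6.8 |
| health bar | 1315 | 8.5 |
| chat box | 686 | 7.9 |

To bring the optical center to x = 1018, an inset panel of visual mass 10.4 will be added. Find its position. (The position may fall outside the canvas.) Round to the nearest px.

After adding the inset panel, total weight = 3.5 + 1.2 + 6.2 + 6.8 + 8.5 + 7.9 + 10.4 = 44.5.
Along x: (28358.8 + 10.4·x) / 44.5 = 1018 (existing moment 3.5·693 + 1.2·1204 + 6.2·1116 + 6.8·143 + 8.5·1315 + 7.9·686 = 28358.8) ⇒ x = (45301.0 − 28358.8) / 10.4 ≈ 1629.06.

x ≈ 1629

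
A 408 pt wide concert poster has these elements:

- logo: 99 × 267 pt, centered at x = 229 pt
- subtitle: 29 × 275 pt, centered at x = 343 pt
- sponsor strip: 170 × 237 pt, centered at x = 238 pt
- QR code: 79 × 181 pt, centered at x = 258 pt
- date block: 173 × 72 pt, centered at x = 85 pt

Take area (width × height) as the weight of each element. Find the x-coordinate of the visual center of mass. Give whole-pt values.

Areas → weights: logo 99·267 = 26433, subtitle 29·275 = 7975, sponsor strip 170·237 = 40290, QR code 79·181 = 14299, date block 173·72 = 12456; Σw = 101453.
x: (26433·229 + 7975·343 + 40290·238 + 14299·258 + 12456·85) / 101453 = 23125504 / 101453 ≈ 227.94

x ≈ 228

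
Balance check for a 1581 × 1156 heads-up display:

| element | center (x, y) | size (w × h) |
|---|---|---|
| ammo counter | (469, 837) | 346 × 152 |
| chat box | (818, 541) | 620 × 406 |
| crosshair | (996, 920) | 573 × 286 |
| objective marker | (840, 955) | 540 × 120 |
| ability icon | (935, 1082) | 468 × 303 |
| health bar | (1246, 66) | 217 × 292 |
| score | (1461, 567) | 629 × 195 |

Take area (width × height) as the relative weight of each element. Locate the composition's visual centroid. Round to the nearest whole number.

(975, 720)

Taking area as weight: ammo counter 346·152 = 52592, chat box 620·406 = 251720, crosshair 573·286 = 163878, objective marker 540·120 = 64800, ability icon 468·303 = 141804, health bar 217·292 = 63364, score 629·195 = 122655. Sum 860813.
x: moment 838964335 / weight 860813 ≈ 974.62
y: moment 620011121 / weight 860813 ≈ 720.26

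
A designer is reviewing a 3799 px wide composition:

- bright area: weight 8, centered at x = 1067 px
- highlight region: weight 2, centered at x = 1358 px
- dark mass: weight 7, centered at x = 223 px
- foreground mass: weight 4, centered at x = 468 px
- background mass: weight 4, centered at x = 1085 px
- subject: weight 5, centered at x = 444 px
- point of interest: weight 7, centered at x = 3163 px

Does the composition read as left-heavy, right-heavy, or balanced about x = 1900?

left-heavy

Σw = 8 + 2 + 7 + 4 + 4 + 5 + 7 = 37.
x: (8·1067 + 2·1358 + 7·223 + 4·468 + 4·1085 + 5·444 + 7·3163) / 37 = 43386 / 37 ≈ 1172.59
1172.6 vs midline 1900 → left-heavy.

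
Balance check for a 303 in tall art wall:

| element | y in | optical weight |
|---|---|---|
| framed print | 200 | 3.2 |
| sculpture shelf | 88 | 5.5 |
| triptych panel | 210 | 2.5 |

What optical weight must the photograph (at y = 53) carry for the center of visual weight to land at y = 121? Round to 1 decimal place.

Existing Σw = 11.2 (3.2 + 5.5 + 2.5); existing moment 3.2·200 + 5.5·88 + 2.5·210 = 1649.0.
Set Σw·y/Σw = 121: (1649.0 + 53w) = 121·(11.2 + w).
So w = (121·11.2 − 1649.0)/(53 − 121) = -293.8/-68 ≈ 4.32.

w ≈ 4.3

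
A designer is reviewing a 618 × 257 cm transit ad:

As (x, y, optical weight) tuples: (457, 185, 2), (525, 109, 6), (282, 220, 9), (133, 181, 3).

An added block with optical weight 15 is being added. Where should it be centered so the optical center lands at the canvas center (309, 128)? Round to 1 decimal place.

With the added block, Σw becomes 2 + 6 + 9 + 3 + 15 = 35.
x: target moment 35×309 = 10815; current 2·457 + 6·525 + 9·282 + 3·133 = 7001; the added block supplies 3814, so x = 3814/15 ≈ 254.27.
y: target moment 35×128 = 4480; current 2·185 + 6·109 + 9·220 + 3·181 = 3547; the added block supplies 933, so y = 933/15 ≈ 62.20.

(254.3, 62.2)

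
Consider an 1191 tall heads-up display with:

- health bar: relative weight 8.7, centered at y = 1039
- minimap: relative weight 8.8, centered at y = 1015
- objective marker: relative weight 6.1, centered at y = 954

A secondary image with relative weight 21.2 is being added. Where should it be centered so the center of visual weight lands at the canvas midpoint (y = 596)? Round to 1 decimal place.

y ≈ 137.3

With the secondary image, Σw becomes 8.7 + 8.8 + 6.1 + 21.2 = 44.8.
y: need Σw·y = 44.8·596 = 26700.8. Existing = 8.7·1039 + 8.8·1015 + 6.1·954 = 23790.7. Remainder 2910.1 / 21.2 ≈ 137.27.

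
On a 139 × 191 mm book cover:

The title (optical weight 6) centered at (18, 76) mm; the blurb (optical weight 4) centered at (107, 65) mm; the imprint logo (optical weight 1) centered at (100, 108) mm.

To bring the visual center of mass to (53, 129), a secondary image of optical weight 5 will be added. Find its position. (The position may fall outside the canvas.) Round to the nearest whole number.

(42, 248)

New total weight: (6 + 4 + 1) + 5 = 16.
x: need Σw·x = 16·53 = 848. Existing = 6·18 + 4·107 + 1·100 = 636. Remainder 212 / 5 ≈ 42.40.
y: need Σw·y = 16·129 = 2064. Existing = 6·76 + 4·65 + 1·108 = 824. Remainder 1240 / 5 ≈ 248.00.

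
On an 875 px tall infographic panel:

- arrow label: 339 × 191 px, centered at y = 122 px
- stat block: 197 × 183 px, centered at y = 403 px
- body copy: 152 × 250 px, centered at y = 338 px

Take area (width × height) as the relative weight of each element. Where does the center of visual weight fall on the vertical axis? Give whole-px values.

Areas → weights: arrow label 339·191 = 64749, stat block 197·183 = 36051, body copy 152·250 = 38000; Σw = 138800.
y-moment: 64749·122 + 36051·403 + 38000·338 = 35271931; centroid 35271931/138800 ≈ 254.12.

y ≈ 254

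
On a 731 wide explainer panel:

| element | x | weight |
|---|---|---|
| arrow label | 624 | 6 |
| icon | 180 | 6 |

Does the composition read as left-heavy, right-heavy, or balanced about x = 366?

Σw = 6 + 6 = 12.
Σw·x = 6·624 + 6·180 = 4824, so x̄ = 4824/12 ≈ 402.00.
Since 402.0 is right of 366, the composition reads right-heavy.

right-heavy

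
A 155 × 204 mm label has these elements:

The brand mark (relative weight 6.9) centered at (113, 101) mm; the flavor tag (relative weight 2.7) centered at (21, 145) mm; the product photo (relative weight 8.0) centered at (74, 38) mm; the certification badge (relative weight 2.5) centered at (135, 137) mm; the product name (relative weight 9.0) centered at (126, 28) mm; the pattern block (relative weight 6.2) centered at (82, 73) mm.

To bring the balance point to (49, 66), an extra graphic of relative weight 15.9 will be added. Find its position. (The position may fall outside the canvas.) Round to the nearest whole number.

With the extra graphic, Σw becomes 6.9 + 2.7 + 8.0 + 2.5 + 9.0 + 6.2 + 15.9 = 51.2.
x: need Σw·x = 51.2·49 = 2508.8. Existing = 6.9·113 + 2.7·21 + 8.0·74 + 2.5·135 + 9.0·126 + 6.2·82 = 3408.3. Remainder -899.5 / 15.9 ≈ -56.57.
y: need Σw·y = 51.2·66 = 3379.2. Existing = 6.9·101 + 2.7·145 + 8.0·38 + 2.5·137 + 9.0·28 + 6.2·73 = 2439.5. Remainder 939.7 / 15.9 ≈ 59.10.

(-57, 59)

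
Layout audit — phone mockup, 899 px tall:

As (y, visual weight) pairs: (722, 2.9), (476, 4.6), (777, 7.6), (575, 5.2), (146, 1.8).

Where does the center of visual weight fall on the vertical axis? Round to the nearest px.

Weights sum to 2.9 + 4.6 + 7.6 + 5.2 + 1.8 = 22.1.
Σw·y = 2.9·722 + 4.6·476 + 7.6·777 + 5.2·575 + 1.8·146 = 13441.4, so ȳ = 13441.4/22.1 ≈ 608.21.

y ≈ 608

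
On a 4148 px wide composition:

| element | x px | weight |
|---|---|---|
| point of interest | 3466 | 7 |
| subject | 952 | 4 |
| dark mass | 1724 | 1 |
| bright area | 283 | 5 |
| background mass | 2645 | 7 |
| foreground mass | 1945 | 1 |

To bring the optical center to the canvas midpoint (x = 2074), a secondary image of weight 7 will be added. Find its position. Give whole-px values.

New total weight: (7 + 4 + 1 + 5 + 7 + 1) + 7 = 32.
Along x: (51669 + 7·x) / 32 = 2074 (existing moment 7·3466 + 4·952 + 1·1724 + 5·283 + 7·2645 + 1·1945 = 51669) ⇒ x = (66368 − 51669) / 7 ≈ 2099.86.

x ≈ 2100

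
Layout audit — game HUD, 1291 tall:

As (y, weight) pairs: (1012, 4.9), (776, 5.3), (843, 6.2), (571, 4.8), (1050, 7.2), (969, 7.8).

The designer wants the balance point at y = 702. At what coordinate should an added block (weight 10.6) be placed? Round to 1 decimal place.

After adding the added block, total weight = 4.9 + 5.3 + 6.2 + 4.8 + 7.2 + 7.8 + 10.6 = 46.8.
y: need Σw·y = 46.8·702 = 32853.6. Existing = 4.9·1012 + 5.3·776 + 6.2·843 + 4.8·571 + 7.2·1050 + 7.8·969 = 32157.2. Remainder 696.4 / 10.6 ≈ 65.70.

y ≈ 65.7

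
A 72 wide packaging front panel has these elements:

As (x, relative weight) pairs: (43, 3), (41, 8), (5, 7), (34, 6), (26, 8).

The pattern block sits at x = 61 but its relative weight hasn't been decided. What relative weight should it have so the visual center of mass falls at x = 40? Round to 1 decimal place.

w ≈ 17.9

Existing Σw = 32 (3 + 8 + 7 + 6 + 8); existing moment 3·43 + 8·41 + 7·5 + 6·34 + 8·26 = 904.
Set Σw·x/Σw = 40: (904 + 61w) = 40·(32 + w).
Solving: w = (40·32 − 904) / (61 − 40) = 376 / 21 ≈ 17.90.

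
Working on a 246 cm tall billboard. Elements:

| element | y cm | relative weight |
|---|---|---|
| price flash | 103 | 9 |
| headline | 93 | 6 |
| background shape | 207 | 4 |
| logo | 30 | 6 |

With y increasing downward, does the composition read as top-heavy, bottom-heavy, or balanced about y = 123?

top-heavy

Σw = 9 + 6 + 4 + 6 = 25.
Σw·y = 9·103 + 6·93 + 4·207 + 6·30 = 2493, so ȳ = 2493/25 ≈ 99.72.
99.7 vs midline 123 → top-heavy.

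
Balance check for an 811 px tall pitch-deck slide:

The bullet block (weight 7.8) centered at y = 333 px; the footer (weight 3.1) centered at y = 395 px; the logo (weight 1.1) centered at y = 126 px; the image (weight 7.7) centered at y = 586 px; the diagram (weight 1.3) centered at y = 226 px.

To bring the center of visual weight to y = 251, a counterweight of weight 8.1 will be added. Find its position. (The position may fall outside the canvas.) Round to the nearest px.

New total weight: (7.8 + 3.1 + 1.1 + 7.7 + 1.3) + 8.1 = 29.1.
Along y: (8766.5 + 8.1·y) / 29.1 = 251 (existing moment 7.8·333 + 3.1·395 + 1.1·126 + 7.7·586 + 1.3·226 = 8766.5) ⇒ y = (7304.1 − 8766.5) / 8.1 ≈ -180.54.

y ≈ -181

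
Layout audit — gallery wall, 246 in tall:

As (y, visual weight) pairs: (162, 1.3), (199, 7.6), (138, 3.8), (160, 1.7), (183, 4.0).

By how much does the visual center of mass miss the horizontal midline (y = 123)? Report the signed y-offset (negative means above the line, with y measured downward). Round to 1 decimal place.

Σw = 1.3 + 7.6 + 3.8 + 1.7 + 4.0 = 18.4.
y: (1.3·162 + 7.6·199 + 3.8·138 + 1.7·160 + 4.0·183) / 18.4 = 3251.4 / 18.4 ≈ 176.71
Difference: 176.71 − 123 ≈ 53.71.

≈ 53.7 in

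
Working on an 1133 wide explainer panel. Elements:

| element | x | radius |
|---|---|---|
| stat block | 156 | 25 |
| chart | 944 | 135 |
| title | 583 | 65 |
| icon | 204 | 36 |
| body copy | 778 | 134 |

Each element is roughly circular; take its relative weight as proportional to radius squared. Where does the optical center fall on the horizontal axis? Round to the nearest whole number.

r² weights: stat block 25² = 625, chart 135² = 18225, title 65² = 4225, icon 36² = 1296, body copy 134² = 17956. Total = 42327.
x-moment: 625·156 + 18225·944 + 4225·583 + 1296·204 + 17956·778 = 33999227; centroid 33999227/42327 ≈ 803.25.

x ≈ 803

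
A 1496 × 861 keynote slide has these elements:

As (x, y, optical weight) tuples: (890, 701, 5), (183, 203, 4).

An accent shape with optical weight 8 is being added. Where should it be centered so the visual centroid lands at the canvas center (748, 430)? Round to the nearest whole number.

New total weight: (5 + 4) + 8 = 17.
Along x: (5182 + 8·x) / 17 = 748 (existing moment 5·890 + 4·183 = 5182) ⇒ x = (12716 − 5182) / 8 ≈ 941.75.
Along y: (4317 + 8·y) / 17 = 430 (existing moment 5·701 + 4·203 = 4317) ⇒ y = (7310 − 4317) / 8 ≈ 374.12.

(942, 374)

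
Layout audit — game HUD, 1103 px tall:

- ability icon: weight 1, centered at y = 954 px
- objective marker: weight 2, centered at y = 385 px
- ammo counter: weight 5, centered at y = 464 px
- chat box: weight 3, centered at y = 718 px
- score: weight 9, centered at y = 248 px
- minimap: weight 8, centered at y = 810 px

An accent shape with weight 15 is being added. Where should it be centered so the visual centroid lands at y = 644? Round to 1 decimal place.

y ≈ 852.1

With the accent shape, Σw becomes 1 + 2 + 5 + 3 + 9 + 8 + 15 = 43.
y: need Σw·y = 43·644 = 27692. Existing = 1·954 + 2·385 + 5·464 + 3·718 + 9·248 + 8·810 = 14910. Remainder 12782 / 15 ≈ 852.13.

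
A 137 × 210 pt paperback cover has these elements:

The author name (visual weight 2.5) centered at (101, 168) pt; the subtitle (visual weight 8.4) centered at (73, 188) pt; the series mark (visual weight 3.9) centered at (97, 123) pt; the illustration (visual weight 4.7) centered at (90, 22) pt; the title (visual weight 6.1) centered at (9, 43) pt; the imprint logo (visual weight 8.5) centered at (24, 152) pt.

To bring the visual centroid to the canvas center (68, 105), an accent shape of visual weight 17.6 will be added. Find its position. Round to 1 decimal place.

(90.3, 73.4)

With the accent shape, Σw becomes 2.5 + 8.4 + 3.9 + 4.7 + 6.1 + 8.5 + 17.6 = 51.7.
Along x: (1925.9 + 17.6·x) / 51.7 = 68 (existing moment 2.5·101 + 8.4·73 + 3.9·97 + 4.7·90 + 6.1·9 + 8.5·24 = 1925.9) ⇒ x = (3515.6 − 1925.9) / 17.6 ≈ 90.32.
Along y: (4136.6 + 17.6·y) / 51.7 = 105 (existing moment 2.5·168 + 8.4·188 + 3.9·123 + 4.7·22 + 6.1·43 + 8.5·152 = 4136.6) ⇒ y = (5428.5 − 4136.6) / 17.6 ≈ 73.40.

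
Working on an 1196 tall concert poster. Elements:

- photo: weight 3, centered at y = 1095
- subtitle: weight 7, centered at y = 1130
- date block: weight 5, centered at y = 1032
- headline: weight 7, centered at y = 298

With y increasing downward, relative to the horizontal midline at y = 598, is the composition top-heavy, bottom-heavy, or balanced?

bottom-heavy

Weights sum to 3 + 7 + 5 + 7 = 22.
y: (3·1095 + 7·1130 + 5·1032 + 7·298) / 22 = 18441 / 22 ≈ 838.23
838.2 lies below (larger y than) the midline 598, so the layout is bottom-heavy.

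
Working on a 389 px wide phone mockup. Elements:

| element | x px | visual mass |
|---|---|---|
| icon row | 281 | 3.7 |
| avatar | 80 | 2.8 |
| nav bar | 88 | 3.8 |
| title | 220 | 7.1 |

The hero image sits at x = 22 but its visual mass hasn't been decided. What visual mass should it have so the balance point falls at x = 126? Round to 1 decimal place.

Fixed elements: Σw = 3.7 + 2.8 + 3.8 + 7.1 = 17.4, Σw·x = 3.7·281 + 2.8·80 + 3.8·88 + 7.1·220 = 3160.1.
Balance at x = 126 requires (3160.1 + w·22) / (17.4 + w) = 126.
So w = (126·17.4 − 3160.1)/(22 − 126) = -967.7/-104 ≈ 9.30.

w ≈ 9.3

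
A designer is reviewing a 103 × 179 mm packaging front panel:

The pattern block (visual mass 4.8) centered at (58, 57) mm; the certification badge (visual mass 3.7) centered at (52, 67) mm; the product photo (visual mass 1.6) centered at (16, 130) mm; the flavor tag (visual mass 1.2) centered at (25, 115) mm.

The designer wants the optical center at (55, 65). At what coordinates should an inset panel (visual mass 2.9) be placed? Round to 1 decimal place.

New total weight: (4.8 + 3.7 + 1.6 + 1.2) + 2.9 = 14.2.
x: target moment 14.2×55 = 781.0; current 4.8·58 + 3.7·52 + 1.6·16 + 1.2·25 = 526.4; the inset panel supplies 254.6, so x = 254.6/2.9 ≈ 87.79.
y: target moment 14.2×65 = 923.0; current 4.8·57 + 3.7·67 + 1.6·130 + 1.2·115 = 867.5; the inset panel supplies 55.5, so y = 55.5/2.9 ≈ 19.14.

(87.8, 19.1)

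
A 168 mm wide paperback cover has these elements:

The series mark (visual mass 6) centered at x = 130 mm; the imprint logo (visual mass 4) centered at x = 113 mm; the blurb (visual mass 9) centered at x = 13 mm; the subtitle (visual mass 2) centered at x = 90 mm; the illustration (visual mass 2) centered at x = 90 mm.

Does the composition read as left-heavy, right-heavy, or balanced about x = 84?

Σw = 6 + 4 + 9 + 2 + 2 = 23.
x: (6·130 + 4·113 + 9·13 + 2·90 + 2·90) / 23 = 1709 / 23 ≈ 74.30
Since 74.3 is left of 84, the composition reads left-heavy.

left-heavy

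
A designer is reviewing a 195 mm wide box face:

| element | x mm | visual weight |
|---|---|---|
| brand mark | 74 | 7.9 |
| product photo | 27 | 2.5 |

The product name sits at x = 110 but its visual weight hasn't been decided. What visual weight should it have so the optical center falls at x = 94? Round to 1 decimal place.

w ≈ 20.3

Fixed elements: Σw = 7.9 + 2.5 = 10.4, Σw·x = 7.9·74 + 2.5·27 = 652.1.
For the centroid to hit 94: (652.1 + w·110) / (10.4 + w) = 94.
Rearranging, w·(110 − 94) = 94·10.4 − 652.1 = 325.5, so w ≈ 325.5/16 = 20.34.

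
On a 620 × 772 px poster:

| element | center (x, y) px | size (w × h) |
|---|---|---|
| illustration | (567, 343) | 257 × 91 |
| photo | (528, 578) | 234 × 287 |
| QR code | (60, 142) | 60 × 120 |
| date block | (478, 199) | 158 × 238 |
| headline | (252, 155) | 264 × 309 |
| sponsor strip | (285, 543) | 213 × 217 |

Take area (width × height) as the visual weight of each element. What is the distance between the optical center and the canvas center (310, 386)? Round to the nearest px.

≈ 80 px

Areas: illustration 257·91 = 23387, photo 234·287 = 67158, QR code 60·120 = 7200, date block 158·238 = 37604, headline 264·309 = 81576, sponsor strip 213·217 = 46221. Total weight = 263146.
x-moment: 23387·567 + 67158·528 + 7200·60 + 37604·478 + 81576·252 + 46221·285 = 100856702; centroid 100856702/263146 ≈ 383.27.
y-moment: 23387·343 + 67158·578 + 7200·142 + 37604·199 + 81576·155 + 46221·543 = 93086944; centroid 93086944/263146 ≈ 353.75.
Relative to (310, 386): Δ = (73.27, -32.25); |Δ| = √(73.27² + -32.25²) ≈ 80.06.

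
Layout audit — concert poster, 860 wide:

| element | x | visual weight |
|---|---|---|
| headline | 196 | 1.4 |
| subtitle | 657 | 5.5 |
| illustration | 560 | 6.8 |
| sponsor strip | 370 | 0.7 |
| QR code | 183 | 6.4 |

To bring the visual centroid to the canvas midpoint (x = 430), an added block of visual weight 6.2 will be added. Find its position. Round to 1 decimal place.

x ≈ 400.6

After adding the added block, total weight = 1.4 + 5.5 + 6.8 + 0.7 + 6.4 + 6.2 = 27.0.
Along x: (9126.1 + 6.2·x) / 27.0 = 430 (existing moment 1.4·196 + 5.5·657 + 6.8·560 + 0.7·370 + 6.4·183 = 9126.1) ⇒ x = (11610.0 − 9126.1) / 6.2 ≈ 400.63.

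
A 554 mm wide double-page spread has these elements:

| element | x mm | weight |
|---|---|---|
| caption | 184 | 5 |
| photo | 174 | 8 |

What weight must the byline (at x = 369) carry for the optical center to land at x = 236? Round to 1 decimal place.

Existing Σw = 13 (5 + 8); existing moment 5·184 + 8·174 = 2312.
For the centroid to hit 236: (2312 + w·369) / (13 + w) = 236.
So w = (236·13 − 2312)/(369 − 236) = 756/133 ≈ 5.68.

w ≈ 5.7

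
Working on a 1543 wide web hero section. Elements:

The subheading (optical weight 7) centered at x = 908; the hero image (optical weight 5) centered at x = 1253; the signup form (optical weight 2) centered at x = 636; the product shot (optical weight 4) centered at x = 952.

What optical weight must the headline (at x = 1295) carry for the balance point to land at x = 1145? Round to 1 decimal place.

Existing Σw = 18 (7 + 5 + 2 + 4); existing moment 7·908 + 5·1253 + 2·636 + 4·952 = 17701.
Balance at x = 1145 requires (17701 + w·1295) / (18 + w) = 1145.
Solving: w = (1145·18 − 17701) / (1295 − 1145) = 2909 / 150 ≈ 19.39.

w ≈ 19.4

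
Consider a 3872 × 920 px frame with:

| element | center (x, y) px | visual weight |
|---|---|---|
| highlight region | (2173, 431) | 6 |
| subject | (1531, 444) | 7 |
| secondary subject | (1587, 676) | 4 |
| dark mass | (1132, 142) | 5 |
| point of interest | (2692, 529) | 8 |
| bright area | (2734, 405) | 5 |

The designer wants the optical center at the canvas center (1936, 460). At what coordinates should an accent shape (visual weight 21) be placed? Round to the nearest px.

After adding the accent shape, total weight = 6 + 7 + 4 + 5 + 8 + 5 + 21 = 56.
x: need Σw·x = 56·1936 = 108416. Existing = 6·2173 + 7·1531 + 4·1587 + 5·1132 + 8·2692 + 5·2734 = 70969. Remainder 37447 / 21 ≈ 1783.19.
y: need Σw·y = 56·460 = 25760. Existing = 6·431 + 7·444 + 4·676 + 5·142 + 8·529 + 5·405 = 15365. Remainder 10395 / 21 ≈ 495.00.

(1783, 495)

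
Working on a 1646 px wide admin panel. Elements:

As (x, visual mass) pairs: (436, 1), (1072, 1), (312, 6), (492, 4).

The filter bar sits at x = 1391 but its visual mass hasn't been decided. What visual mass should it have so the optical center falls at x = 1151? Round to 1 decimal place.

w ≈ 35.3

Existing Σw = 12 (1 + 1 + 6 + 4); existing moment 1·436 + 1·1072 + 6·312 + 4·492 = 5348.
Set Σw·x/Σw = 1151: (5348 + 1391w) = 1151·(12 + w).
Solving: w = (1151·12 − 5348) / (1391 − 1151) = 8464 / 240 ≈ 35.27.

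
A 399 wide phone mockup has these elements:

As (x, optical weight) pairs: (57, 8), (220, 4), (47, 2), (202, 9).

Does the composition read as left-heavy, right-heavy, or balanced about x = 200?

Σw = 8 + 4 + 2 + 9 = 23.
Σw·x = 8·57 + 4·220 + 2·47 + 9·202 = 3248, so x̄ = 3248/23 ≈ 141.22.
Since 141.2 is left of 200, the composition reads left-heavy.

left-heavy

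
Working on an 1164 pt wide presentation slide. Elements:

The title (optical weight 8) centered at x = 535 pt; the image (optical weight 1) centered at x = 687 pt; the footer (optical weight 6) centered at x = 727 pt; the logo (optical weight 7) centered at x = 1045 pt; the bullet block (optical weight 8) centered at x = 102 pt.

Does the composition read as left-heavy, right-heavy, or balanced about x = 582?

Total weight = 8 + 1 + 6 + 7 + 8 = 30.
x: (8·535 + 1·687 + 6·727 + 7·1045 + 8·102) / 30 = 17460 / 30 ≈ 582.00
The centroid 582.00 matches the midline at 582, so the layout is balanced.

balanced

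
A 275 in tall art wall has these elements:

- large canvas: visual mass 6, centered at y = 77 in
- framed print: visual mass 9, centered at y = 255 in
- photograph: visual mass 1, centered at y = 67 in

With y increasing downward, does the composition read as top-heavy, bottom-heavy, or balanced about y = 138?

Total weight = 6 + 9 + 1 = 16.
y: (6·77 + 9·255 + 1·67) / 16 = 2824 / 16 ≈ 176.50
Since 176.5 is below (larger y than) 138, the composition reads bottom-heavy.

bottom-heavy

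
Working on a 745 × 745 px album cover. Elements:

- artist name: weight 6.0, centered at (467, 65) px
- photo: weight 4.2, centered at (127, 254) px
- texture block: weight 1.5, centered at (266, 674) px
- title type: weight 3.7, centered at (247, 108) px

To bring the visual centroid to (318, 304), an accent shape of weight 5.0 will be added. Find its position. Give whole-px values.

After adding the accent shape, total weight = 6.0 + 4.2 + 1.5 + 3.7 + 5.0 = 20.4.
x: target moment 20.4×318 = 6487.2; current 6.0·467 + 4.2·127 + 1.5·266 + 3.7·247 = 4648.3; the accent shape supplies 1838.9, so x = 1838.9/5.0 ≈ 367.78.
y: target moment 20.4×304 = 6201.6; current 6.0·65 + 4.2·254 + 1.5·674 + 3.7·108 = 2867.4; the accent shape supplies 3334.2, so y = 3334.2/5.0 ≈ 666.84.

(368, 667)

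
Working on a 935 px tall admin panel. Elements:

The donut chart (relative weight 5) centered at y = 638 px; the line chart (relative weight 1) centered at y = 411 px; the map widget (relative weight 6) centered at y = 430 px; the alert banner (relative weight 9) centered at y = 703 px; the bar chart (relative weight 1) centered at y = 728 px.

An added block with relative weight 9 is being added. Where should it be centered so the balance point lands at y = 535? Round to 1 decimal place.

New total weight: (5 + 1 + 6 + 9 + 1) + 9 = 31.
y: need Σw·y = 31·535 = 16585. Existing = 5·638 + 1·411 + 6·430 + 9·703 + 1·728 = 13236. Remainder 3349 / 9 ≈ 372.11.

y ≈ 372.1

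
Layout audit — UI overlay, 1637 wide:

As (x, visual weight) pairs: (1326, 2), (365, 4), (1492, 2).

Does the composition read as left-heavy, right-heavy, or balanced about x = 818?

right-heavy

Total weight = 2 + 4 + 2 = 8.
x: (2·1326 + 4·365 + 2·1492) / 8 = 7096 / 8 ≈ 887.00
Since 887.0 is right of 818, the composition reads right-heavy.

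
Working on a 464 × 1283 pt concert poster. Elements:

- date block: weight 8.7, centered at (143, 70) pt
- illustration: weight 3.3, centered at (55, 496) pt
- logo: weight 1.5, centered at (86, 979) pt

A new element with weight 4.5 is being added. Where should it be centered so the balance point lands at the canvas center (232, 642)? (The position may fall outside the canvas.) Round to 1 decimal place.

After adding the new element, total weight = 8.7 + 3.3 + 1.5 + 4.5 = 18.0.
Along x: (1554.6 + 4.5·x) / 18.0 = 232 (existing moment 8.7·143 + 3.3·55 + 1.5·86 = 1554.6) ⇒ x = (4176.0 − 1554.6) / 4.5 ≈ 582.53.
Along y: (3714.3 + 4.5·y) / 18.0 = 642 (existing moment 8.7·70 + 3.3·496 + 1.5·979 = 3714.3) ⇒ y = (11556.0 − 3714.3) / 4.5 ≈ 1742.60.

(582.5, 1742.6)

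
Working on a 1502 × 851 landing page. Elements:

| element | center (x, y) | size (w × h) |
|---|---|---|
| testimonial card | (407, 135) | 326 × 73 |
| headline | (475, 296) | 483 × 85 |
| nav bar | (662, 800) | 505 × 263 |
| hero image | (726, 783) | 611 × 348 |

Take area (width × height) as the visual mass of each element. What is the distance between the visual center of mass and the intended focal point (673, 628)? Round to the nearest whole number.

Taking area as weight: testimonial card 326·73 = 23798, headline 483·85 = 41055, nav bar 505·263 = 132815, hero image 611·348 = 212628. Sum 410296.
x: (23798·407 + 41055·475 + 132815·662 + 212628·726) / 410296 = 271478369 / 410296 ≈ 661.66
y: (23798·135 + 41055·296 + 132815·800 + 212628·783) / 410296 = 288104734 / 410296 ≈ 702.19
Offset from (673, 628): Δx ≈ -11.34, Δy ≈ 74.19; distance = √(Δx² + Δy²) ≈ 75.05.

≈ 75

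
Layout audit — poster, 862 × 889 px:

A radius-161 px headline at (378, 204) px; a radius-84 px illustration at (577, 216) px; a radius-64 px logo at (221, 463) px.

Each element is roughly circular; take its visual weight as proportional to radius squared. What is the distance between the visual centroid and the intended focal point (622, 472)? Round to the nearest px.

Weights ∝ r²: headline 161² = 25921, illustration 84² = 7056, logo 64² = 4096; Σw = 37073.
x: (25921·378 + 7056·577 + 4096·221) / 37073 = 14774666 / 37073 ≈ 398.53
y: (25921·204 + 7056·216 + 4096·463) / 37073 = 8708428 / 37073 ≈ 234.90
From (622, 472): dx = -223.47, dy = -237.10, so the distance is √(dx²+dy²) ≈ 325.82.

≈ 326 px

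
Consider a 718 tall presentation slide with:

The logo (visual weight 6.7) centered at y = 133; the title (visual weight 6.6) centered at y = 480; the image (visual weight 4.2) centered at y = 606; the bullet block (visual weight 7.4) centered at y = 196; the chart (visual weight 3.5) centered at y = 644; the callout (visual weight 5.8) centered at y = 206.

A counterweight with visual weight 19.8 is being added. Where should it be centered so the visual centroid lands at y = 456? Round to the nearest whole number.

y ≈ 663

With the counterweight, Σw becomes 6.7 + 6.6 + 4.2 + 7.4 + 3.5 + 5.8 + 19.8 = 54.0.
y: target moment 54.0×456 = 24624.0; current 6.7·133 + 6.6·480 + 4.2·606 + 7.4·196 + 3.5·644 + 5.8·206 = 11503.5; the counterweight supplies 13120.5, so y = 13120.5/19.8 ≈ 662.65.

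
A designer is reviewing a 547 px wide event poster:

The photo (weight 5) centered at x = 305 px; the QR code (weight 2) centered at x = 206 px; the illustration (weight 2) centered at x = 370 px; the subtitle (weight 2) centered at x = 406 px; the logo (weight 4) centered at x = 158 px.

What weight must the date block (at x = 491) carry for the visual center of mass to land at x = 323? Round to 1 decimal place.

Known weights sum to 5 + 2 + 2 + 2 + 4 = 15; their moment is 5·305 + 2·206 + 2·370 + 2·406 + 4·158 = 4121.
For the centroid to hit 323: (4121 + w·491) / (15 + w) = 323.
Solving: w = (323·15 − 4121) / (491 − 323) = 724 / 168 ≈ 4.31.

w ≈ 4.3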